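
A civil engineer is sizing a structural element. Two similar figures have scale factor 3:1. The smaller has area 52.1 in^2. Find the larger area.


Linear scale factor k = 3
Original area = 52.1 in^2
Rule: under a linear scaling by k, areas scale by k^2.
k^2 = 3^2 = 9
New area = 52.1 * 9
New area = 468.9
468.9 in^2


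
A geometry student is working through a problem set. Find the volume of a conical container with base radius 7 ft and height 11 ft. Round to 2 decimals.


Shape: cone
Radius r = 7 ft, Height h = 11 ft
Formula: V = (1/3) * pi * r^2 * h
r^2 = 49
pi * r^2 * h = pi * 49 * 11 = 539 * pi
V = 539 * pi / 3
V = 564.44
564.44 ft^3


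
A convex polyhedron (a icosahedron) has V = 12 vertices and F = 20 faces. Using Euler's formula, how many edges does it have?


Polyhedron: icosahedron
Euler's formula for convex polyhedra: V - E + F = 2
Given: V = 12 vertices and F = 20 faces
Solve for E:
E = V + F - 2 = 12 + 20 - 2 = 30
30 edges


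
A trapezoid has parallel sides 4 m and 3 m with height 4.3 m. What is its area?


Shape: trapezoid
Parallel sides a = 4 m, b = 3 m; Height h = 4.3 m
Formula: A = (a + b) * h / 2
a + b = 4 + 3 = 7
A = 7 * 4.3 / 2
A = 30.1 / 2
A = 15.05
15.05 m^2


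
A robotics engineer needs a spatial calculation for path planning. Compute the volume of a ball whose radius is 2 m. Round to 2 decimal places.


Shape: sphere
Radius r = 2 m
Formula: V = (4/3) * pi * r^3
r^3 = 8
(4/3) * 8 = 10.666667
V = 10.666667 * pi
V = 33.51
33.51 m^3


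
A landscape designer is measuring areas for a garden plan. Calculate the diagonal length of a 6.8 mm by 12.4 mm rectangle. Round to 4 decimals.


Shape: rectangle (diagonal via Pythagoras)
Sides: 6.8 mm and 12.4 mm
Formula: d = sqrt(l^2 + w^2)
l^2 = 46.24, w^2 = 153.76
l^2 + w^2 = 200
d = sqrt(200)
d = 14.1421
14.1421 mm


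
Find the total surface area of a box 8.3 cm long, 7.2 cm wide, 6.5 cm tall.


Shape: rectangular prism
l = 8.3 cm, w = 7.2 cm, h = 6.5 cm
Formula: SA = 2(lw + lh + wh)
lw = 59.76, lh = 53.95, wh = 46.8
lw + lh + wh = 160.51
SA = 2 * 160.51
SA = 321.02
321.02 cm^2


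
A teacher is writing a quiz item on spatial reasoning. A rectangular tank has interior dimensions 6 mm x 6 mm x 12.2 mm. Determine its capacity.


Shape: rectangular prism
l = 6 mm, w = 6 mm, h = 12.2 mm
Formula: V = l * w * h
V = 6 * 6 * 12.2
V = 36 * 12.2
V = 439.2
439.2 mm^3


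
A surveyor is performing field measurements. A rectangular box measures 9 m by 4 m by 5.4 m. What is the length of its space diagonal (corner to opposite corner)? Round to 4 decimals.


Shape: rectangular box (space diagonal)
l = 9 m, w = 4 m, h = 5.4 m
Visualize: the diagonal of the base, then a right triangle with that diagonal and the height.
Formula: d = sqrt(l^2 + w^2 + h^2)
l^2 + w^2 + h^2 = 81 + 16 + 29.16 = 126.16
d = sqrt(126.16)
d = 11.2321
11.2321 m


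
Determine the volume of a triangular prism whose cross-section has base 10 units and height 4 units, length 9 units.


Shape: triangular prism
Triangle base = 10 units, triangle height = 4 units, prism length L = 9 units
Formula: V = (1/2 * b * h_tri) * L
Cross-section area = 0.5 * 10 * 4 = 20
V = 20 * 9
V = 180
180 units^3


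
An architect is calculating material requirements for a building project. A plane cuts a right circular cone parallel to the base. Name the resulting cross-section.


Solid: right circular cone
Cutting plane: parallel to the base
Visualize the intersection of the plane with the solid's surface.
The boundary of the cut region is a circle.
circle


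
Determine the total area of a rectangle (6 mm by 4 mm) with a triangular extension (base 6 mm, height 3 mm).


Composite shape: rectangle + triangle
Rectangle area = 6 * 4 = 24
Triangle area = 0.5 * 6 * 3 = 9
Total = 24 + 9
Total = 33
33 mm^2


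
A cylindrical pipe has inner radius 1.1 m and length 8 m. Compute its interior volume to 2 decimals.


Shape: cylinder
Radius r = 1.1 m, Height h = 8 m
Formula: V = pi * r^2 * h
r^2 = 1.21
V = pi * 1.21 * 8
V = 9.68 * pi
V = 30.41
30.41 m^3


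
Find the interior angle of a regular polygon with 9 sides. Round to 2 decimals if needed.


Shape: regular nonagon (9 sides)
Formula: interior angle = (n - 2) * 180 / n
(n - 2) = 7
(n - 2) * 180 = 1260
angle = 1260 / 9
angle = 140
140 degrees


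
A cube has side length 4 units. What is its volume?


Shape: cube
Side s = 4 units
Formula: V = s^3
V = 4 * 4 * 4
V = 16 * 4
V = 64
64 units^3


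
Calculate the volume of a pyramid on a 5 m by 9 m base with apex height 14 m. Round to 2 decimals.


Shape: rectangular pyramid
Base: 5 m x 9 m, Height h = 14 m
Formula: V = (1/3) * base_area * h
base_area = 5 * 9 = 45
base_area * h = 45 * 14 = 630
V = 630 / 3
V = 210
210 m^3


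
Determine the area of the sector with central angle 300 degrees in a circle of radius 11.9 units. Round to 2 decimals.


Shape: circular sector
Radius r = 11.9 units, Angle = 300 degrees
Formula: A = (angle/360) * pi * r^2
r^2 = 141.61
Fraction of circle = 300/360
A = (300/360) * pi * 141.61
A = 118.008333 * pi
A = 370.73
370.73 units^2


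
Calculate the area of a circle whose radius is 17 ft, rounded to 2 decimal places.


Shape: circle
Radius r = 17 ft
Formula: A = pi * r^2
r^2 = 17^2 = 289
A = pi * 289
A = 907.92
907.92 ft^2


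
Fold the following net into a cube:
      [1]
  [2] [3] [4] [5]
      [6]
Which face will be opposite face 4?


Net: cross layout. Take square 3 as the base (bottom).
Fold the four squares in the horizontal row up around 3: 2 -> left, 4 -> right, 5 wraps to the top.
Fold 1 and 6 up from 3: 1 -> back, 6 -> front.
Opposite pairs are therefore: (1, 6), (2, 4), (3, 5).
Face 4 is opposite face 2.
face 2


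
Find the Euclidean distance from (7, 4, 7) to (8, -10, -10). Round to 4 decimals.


3D distance between two points
P1 = (7, 4, 7), P2 = (8, -10, -10)
Formula: d = sqrt((x2-x1)^2 + (y2-y1)^2 + (z2-z1)^2)
dx = 8 - 7 = 1
dy = -10 - 4 = -14
dz = -10 - 7 = -17
dx^2 + dy^2 + dz^2 = 1 + 196 + 289 = 486
d = sqrt(486)
d = 22.0454
22.0454 units


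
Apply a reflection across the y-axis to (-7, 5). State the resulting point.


Transformation: reflection
Original point: (-7, 5)
Rule for reflection over the y-axis: (x, y) -> (-x, y)
Apply: (-7, 5) -> (7, 5)
(7, 5)


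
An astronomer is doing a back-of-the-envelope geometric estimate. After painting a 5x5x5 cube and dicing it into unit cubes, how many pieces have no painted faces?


Large cube: 5 x 5 x 5, cut into unit cubes.
n = 5, so n - 2 = 3
Unpainted cubes form the interior (n - 2)^3 block.
(n - 2)^3 = 3^3 = 27
27 unit cubes


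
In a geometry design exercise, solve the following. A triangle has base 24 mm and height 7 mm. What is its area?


Shape: triangle
Base b = 24 mm, Height h = 7 mm
Formula: A = (1/2) * b * h
A = 0.5 * 24 * 7
A = 0.5 * 168
A = 84
84 mm^2


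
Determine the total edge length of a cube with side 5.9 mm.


Shape: cube
Side s = 5.9 mm
A cube has 12 edges, all equal.
Formula: total edge length = 12 * s
Total = 12 * 5.9
Total = 70.8
70.8 mm


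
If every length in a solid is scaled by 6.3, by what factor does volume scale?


Linear scale factor k = 6.3
Rule: under a linear scaling by k, volumes scale by k^3.
k^3 = 6.3 * 6.3 * 6.3
k^3 = 39.69 * 6.3
k^3 = 250.047
Volume scales by a factor of 250.047.
250.047 (dimensionless)


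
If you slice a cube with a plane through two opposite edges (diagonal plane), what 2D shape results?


Solid: cube
Cutting plane: through two opposite edges (diagonal plane)
Visualize the intersection of the plane with the solid's surface.
The boundary of the cut region is a rectangle.
rectangle


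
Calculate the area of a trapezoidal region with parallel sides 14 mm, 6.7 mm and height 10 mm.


Shape: trapezoid
Parallel sides a = 14 mm, b = 6.7 mm; Height h = 10 mm
Formula: A = (a + b) * h / 2
a + b = 14 + 6.7 = 20.7
A = 20.7 * 10 / 2
A = 207 / 2
A = 103.5
103.5 mm^2


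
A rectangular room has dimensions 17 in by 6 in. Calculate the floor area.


Shape: rectangle
Length l = 17 in, Width w = 6 in
Formula: A = l * w
A = 17 * 6
A = 102
102 in^2


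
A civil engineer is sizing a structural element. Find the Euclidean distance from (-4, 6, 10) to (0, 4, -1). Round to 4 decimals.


3D distance between two points
P1 = (-4, 6, 10), P2 = (0, 4, -1)
Formula: d = sqrt((x2-x1)^2 + (y2-y1)^2 + (z2-z1)^2)
dx = 0 - -4 = 4
dy = 4 - 6 = -2
dz = -1 - 10 = -11
dx^2 + dy^2 + dz^2 = 16 + 4 + 121 = 141
d = sqrt(141)
d = 11.8743
11.8743 units


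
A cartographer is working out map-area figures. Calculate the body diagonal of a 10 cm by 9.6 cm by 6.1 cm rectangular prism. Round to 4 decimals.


Shape: rectangular box (space diagonal)
l = 10 cm, w = 9.6 cm, h = 6.1 cm
Visualize: the diagonal of the base, then a right triangle with that diagonal and the height.
Formula: d = sqrt(l^2 + w^2 + h^2)
l^2 + w^2 + h^2 = 100 + 92.16 + 37.21 = 229.37
d = sqrt(229.37)
d = 15.145
15.145 cm


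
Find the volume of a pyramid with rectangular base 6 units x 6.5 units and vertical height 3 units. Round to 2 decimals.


Shape: rectangular pyramid
Base: 6 units x 6.5 units, Height h = 3 units
Formula: V = (1/3) * base_area * h
base_area = 6 * 6.5 = 39
base_area * h = 39 * 3 = 117
V = 117 / 3
V = 39
39 units^3


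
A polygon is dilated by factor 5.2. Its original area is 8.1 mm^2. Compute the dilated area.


Linear scale factor k = 5.2
Original area = 8.1 mm^2
Rule: under a linear scaling by k, areas scale by k^2.
k^2 = 5.2^2 = 27.04
New area = 8.1 * 27.04
New area = 219.024
219.024 mm^2


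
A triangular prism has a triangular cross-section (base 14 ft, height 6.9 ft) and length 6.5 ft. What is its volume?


Shape: triangular prism
Triangle base = 14 ft, triangle height = 6.9 ft, prism length L = 6.5 ft
Formula: V = (1/2 * b * h_tri) * L
Cross-section area = 0.5 * 14 * 6.9 = 48.3
V = 48.3 * 6.5
V = 313.95
313.95 ft^3


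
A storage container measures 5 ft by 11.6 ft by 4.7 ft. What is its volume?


Shape: rectangular prism
l = 5 ft, w = 11.6 ft, h = 4.7 ft
Formula: V = l * w * h
V = 5 * 11.6 * 4.7
V = 58 * 4.7
V = 272.6
272.6 ft^3


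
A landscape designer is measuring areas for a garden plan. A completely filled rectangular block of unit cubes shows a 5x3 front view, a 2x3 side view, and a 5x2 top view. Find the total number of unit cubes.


Orthographic views of a solid rectangular block:
Front view 5 x 3 -> length = 5, height = 3
Side view 2 x 3 -> width = 2, height = 3 (consistent)
Top view 5 x 2 -> confirms length = 5, width = 2
The block is 5 x 2 x 3.
Total unit cubes = 5 * 2 * 3 = 30
30 unit cubes


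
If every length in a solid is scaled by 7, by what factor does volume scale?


Linear scale factor k = 7
Rule: under a linear scaling by k, volumes scale by k^3.
k^3 = 7 * 7 * 7
k^3 = 49 * 7
k^3 = 343
Volume scales by a factor of 343.
343 (dimensionless)


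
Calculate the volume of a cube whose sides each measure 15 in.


Shape: cube
Side s = 15 in
Formula: V = s^3
V = 15 * 15 * 15
V = 225 * 15
V = 3375
3375 in^3


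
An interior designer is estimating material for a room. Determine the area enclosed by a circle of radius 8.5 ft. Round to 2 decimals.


Shape: circle
Radius r = 8.5 ft
Formula: A = pi * r^2
r^2 = 8.5^2 = 72.25
A = pi * 72.25
A = 226.98
226.98 ft^2


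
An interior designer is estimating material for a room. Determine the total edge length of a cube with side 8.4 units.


Shape: cube
Side s = 8.4 units
A cube has 12 edges, all equal.
Formula: total edge length = 12 * s
Total = 12 * 8.4
Total = 100.8
100.8 units


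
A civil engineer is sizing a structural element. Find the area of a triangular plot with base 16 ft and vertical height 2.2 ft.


Shape: triangle
Base b = 16 ft, Height h = 2.2 ft
Formula: A = (1/2) * b * h
A = 0.5 * 16 * 2.2
A = 0.5 * 35.2
A = 17.6
17.6 ft^2


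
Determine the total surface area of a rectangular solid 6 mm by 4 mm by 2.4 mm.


Shape: rectangular prism
l = 6 mm, w = 4 mm, h = 2.4 mm
Formula: SA = 2(lw + lh + wh)
lw = 24, lh = 14.4, wh = 9.6
lw + lh + wh = 48
SA = 2 * 48
SA = 96
96 mm^2


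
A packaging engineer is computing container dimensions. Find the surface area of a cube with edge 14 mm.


Shape: cube
Side s = 14 mm
A cube has 6 square faces.
Formula: SA = 6 * s^2
s^2 = 196
SA = 6 * 196
SA = 1176
1176 mm^2


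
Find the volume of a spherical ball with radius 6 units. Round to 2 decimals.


Shape: sphere
Radius r = 6 units
Formula: V = (4/3) * pi * r^3
r^3 = 216
(4/3) * 216 = 288
V = 288 * pi
V = 904.78
904.78 units^3


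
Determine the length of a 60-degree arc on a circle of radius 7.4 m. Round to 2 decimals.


Shape: circular arc
Radius r = 7.4 m, Angle = 60 degrees
Formula: L = (angle/360) * 2 * pi * r
2 * pi * r = 14.8 * pi
L = (60/360) * 14.8 * pi
L = 2.466667 * pi
L = 7.75
7.75 m


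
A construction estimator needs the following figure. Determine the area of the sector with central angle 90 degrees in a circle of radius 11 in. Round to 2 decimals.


Shape: circular sector
Radius r = 11 in, Angle = 90 degrees
Formula: A = (angle/360) * pi * r^2
r^2 = 121
Fraction of circle = 90/360
A = (90/360) * pi * 121
A = 30.25 * pi
A = 95.03
95.03 in^2


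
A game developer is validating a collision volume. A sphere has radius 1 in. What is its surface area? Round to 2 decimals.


Shape: sphere
Radius r = 1 in
Formula: SA = 4 * pi * r^2
r^2 = 1
SA = 4 * pi * 1
SA = 4 * pi
SA = 12.57
12.57 in^2


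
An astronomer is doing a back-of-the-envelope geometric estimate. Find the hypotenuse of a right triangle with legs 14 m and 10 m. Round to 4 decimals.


Shape: right triangle
Legs a = 14 m, b = 10 m
Formula: c = sqrt(a^2 + b^2)
a^2 = 196, b^2 = 100
a^2 + b^2 = 296
c = sqrt(296)
c = 17.2047
17.2047 m


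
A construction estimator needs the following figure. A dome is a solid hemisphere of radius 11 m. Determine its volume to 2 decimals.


Shape: hemisphere (half of a sphere)
Radius r = 11 m
Formula: V = (1/2) * (4/3) * pi * r^3 = (2/3) * pi * r^3
r^3 = 1331
(2/3) * 1331 = 887.333333
V = 887.333333 * pi
V = 2787.64
2787.64 m^3


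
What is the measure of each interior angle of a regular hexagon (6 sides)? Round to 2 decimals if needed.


Shape: regular hexagon (6 sides)
Formula: interior angle = (n - 2) * 180 / n
(n - 2) = 4
(n - 2) * 180 = 720
angle = 720 / 6
angle = 120
120 degrees


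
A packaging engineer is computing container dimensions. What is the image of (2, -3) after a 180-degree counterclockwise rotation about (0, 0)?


Transformation: rotation about the origin
Original point: (2, -3)
Rule for 180 deg: (x, y) -> (-x, -y)
Apply: (2, -3) -> (-2, 3)
(-2, 3)


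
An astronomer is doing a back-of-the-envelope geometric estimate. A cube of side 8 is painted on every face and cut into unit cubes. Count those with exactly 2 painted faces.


Large cube: 8 x 8 x 8, cut into unit cubes.
n = 8, so n - 2 = 6
Cubes with 2 painted faces lie along the edges, excluding corners.
A cube has 12 edges; each contributes (n - 2) = 6 such cubes.
Count = 12 * 6 = 72
72 unit cubes


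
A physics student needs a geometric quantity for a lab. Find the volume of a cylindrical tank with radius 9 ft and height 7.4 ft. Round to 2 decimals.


Shape: cylinder
Radius r = 9 ft, Height h = 7.4 ft
Formula: V = pi * r^2 * h
r^2 = 81
V = pi * 81 * 7.4
V = 599.4 * pi
V = 1883.07
1883.07 ft^3


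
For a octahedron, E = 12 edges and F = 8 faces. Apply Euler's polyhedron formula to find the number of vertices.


Polyhedron: octahedron
Euler's formula for convex polyhedra: V - E + F = 2
Given: E = 12 edges and F = 8 faces
Solve for V:
V = 2 + E - F = 2 + 12 - 8 = 6
6 vertices


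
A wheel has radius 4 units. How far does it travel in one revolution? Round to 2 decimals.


Shape: circle
Radius r = 4 units
Formula: C = 2 * pi * r
C = 2 * pi * 4
C = 8 * pi
C = 25.13
25.13 units


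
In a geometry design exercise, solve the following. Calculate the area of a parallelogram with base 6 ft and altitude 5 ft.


Shape: parallelogram
Base b = 6 ft, Height h = 5 ft
Formula: A = b * h
A = 6 * 5
A = 30
30 ft^2


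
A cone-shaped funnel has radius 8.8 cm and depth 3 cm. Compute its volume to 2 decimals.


Shape: cone
Radius r = 8.8 cm, Height h = 3 cm
Formula: V = (1/3) * pi * r^2 * h
r^2 = 77.44
pi * r^2 * h = pi * 77.44 * 3 = 232.32 * pi
V = 232.32 * pi / 3
V = 243.28
243.28 cm^3


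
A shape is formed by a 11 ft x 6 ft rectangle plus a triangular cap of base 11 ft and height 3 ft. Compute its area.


Composite shape: rectangle + triangle
Rectangle area = 11 * 6 = 66
Triangle area = 0.5 * 11 * 3 = 16.5
Total = 66 + 16.5
Total = 82.5
82.5 ft^2


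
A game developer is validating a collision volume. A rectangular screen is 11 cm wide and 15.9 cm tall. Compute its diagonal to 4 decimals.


Shape: rectangle (diagonal via Pythagoras)
Sides: 11 cm and 15.9 cm
Formula: d = sqrt(l^2 + w^2)
l^2 = 121, w^2 = 252.81
l^2 + w^2 = 373.81
d = sqrt(373.81)
d = 19.3342
19.3342 cm


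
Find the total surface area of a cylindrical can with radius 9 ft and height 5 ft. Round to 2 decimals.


Shape: closed cylinder
Radius r = 9 ft, Height h = 5 ft
Formula: SA = 2*pi*r^2 + 2*pi*r*h = 2*pi*r*(r + h)
r + h = 14
2 * r * (r + h) = 2 * 9 * 14 = 252
SA = 252 * pi
SA = 791.68
791.68 ft^2


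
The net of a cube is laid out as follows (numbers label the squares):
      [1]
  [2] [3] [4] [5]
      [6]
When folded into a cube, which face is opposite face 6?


Net: cross layout. Take square 3 as the base (bottom).
Fold the four squares in the horizontal row up around 3: 2 -> left, 4 -> right, 5 wraps to the top.
Fold 1 and 6 up from 3: 1 -> back, 6 -> front.
Opposite pairs are therefore: (1, 6), (2, 4), (3, 5).
Face 6 is opposite face 1.
face 1


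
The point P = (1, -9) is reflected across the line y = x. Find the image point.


Transformation: reflection
Original point: (1, -9)
Rule for reflection over y = x: (x, y) -> (y, x)
Apply: (1, -9) -> (-9, 1)
(-9, 1)


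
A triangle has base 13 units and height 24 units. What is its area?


Shape: triangle
Base b = 13 units, Height h = 24 units
Formula: A = (1/2) * b * h
A = 0.5 * 13 * 24
A = 0.5 * 312
A = 156
156 units^2


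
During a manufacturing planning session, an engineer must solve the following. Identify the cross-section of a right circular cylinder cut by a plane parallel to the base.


Solid: right circular cylinder
Cutting plane: parallel to the base
Visualize the intersection of the plane with the solid's surface.
The boundary of the cut region is a circle.
circle


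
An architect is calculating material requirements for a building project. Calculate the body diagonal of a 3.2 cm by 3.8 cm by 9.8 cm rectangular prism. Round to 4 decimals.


Shape: rectangular box (space diagonal)
l = 3.2 cm, w = 3.8 cm, h = 9.8 cm
Visualize: the diagonal of the base, then a right triangle with that diagonal and the height.
Formula: d = sqrt(l^2 + w^2 + h^2)
l^2 + w^2 + h^2 = 10.24 + 14.44 + 96.04 = 120.72
d = sqrt(120.72)
d = 10.9873
10.9873 cm


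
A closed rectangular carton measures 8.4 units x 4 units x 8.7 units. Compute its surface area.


Shape: rectangular prism
l = 8.4 units, w = 4 units, h = 8.7 units
Formula: SA = 2(lw + lh + wh)
lw = 33.6, lh = 73.08, wh = 34.8
lw + lh + wh = 141.48
SA = 2 * 141.48
SA = 282.96
282.96 units^2


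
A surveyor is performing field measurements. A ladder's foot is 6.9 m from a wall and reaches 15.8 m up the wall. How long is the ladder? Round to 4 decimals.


Shape: right triangle
Legs a = 6.9 m, b = 15.8 m
Formula: c = sqrt(a^2 + b^2)
a^2 = 47.61, b^2 = 249.64
a^2 + b^2 = 297.25
c = sqrt(297.25)
c = 17.2409
17.2409 m


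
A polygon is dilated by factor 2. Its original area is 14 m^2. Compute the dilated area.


Linear scale factor k = 2
Original area = 14 m^2
Rule: under a linear scaling by k, areas scale by k^2.
k^2 = 2^2 = 4
New area = 14 * 4
New area = 56
56 m^2


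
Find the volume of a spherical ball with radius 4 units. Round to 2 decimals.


Shape: sphere
Radius r = 4 units
Formula: V = (4/3) * pi * r^3
r^3 = 64
(4/3) * 64 = 85.333333
V = 85.333333 * pi
V = 268.08
268.08 units^3


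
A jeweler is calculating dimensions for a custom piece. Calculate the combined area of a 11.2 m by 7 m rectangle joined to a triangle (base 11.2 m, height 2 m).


Composite shape: rectangle + triangle
Rectangle area = 11.2 * 7 = 78.4
Triangle area = 0.5 * 11.2 * 2 = 11.2
Total = 78.4 + 11.2
Total = 89.6
89.6 m^2


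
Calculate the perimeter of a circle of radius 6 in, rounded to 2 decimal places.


Shape: circle
Radius r = 6 in
Formula: C = 2 * pi * r
C = 2 * pi * 6
C = 12 * pi
C = 37.7
37.7 in


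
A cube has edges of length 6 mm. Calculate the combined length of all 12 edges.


Shape: cube
Side s = 6 mm
A cube has 12 edges, all equal.
Formula: total edge length = 12 * s
Total = 12 * 6
Total = 72
72 mm


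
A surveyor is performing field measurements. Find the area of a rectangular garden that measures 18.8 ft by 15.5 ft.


Shape: rectangle
Length l = 18.8 ft, Width w = 15.5 ft
Formula: A = l * w
A = 18.8 * 15.5
A = 291.4
291.4 ft^2


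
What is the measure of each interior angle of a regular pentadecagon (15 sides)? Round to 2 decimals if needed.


Shape: regular pentadecagon (15 sides)
Formula: interior angle = (n - 2) * 180 / n
(n - 2) = 13
(n - 2) * 180 = 2340
angle = 2340 / 15
angle = 156
156 degrees


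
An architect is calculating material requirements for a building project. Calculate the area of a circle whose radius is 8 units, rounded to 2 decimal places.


Shape: circle
Radius r = 8 units
Formula: A = pi * r^2
r^2 = 8^2 = 64
A = pi * 64
A = 201.06
201.06 units^2


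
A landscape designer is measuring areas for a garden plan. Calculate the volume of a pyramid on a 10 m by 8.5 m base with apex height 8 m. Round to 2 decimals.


Shape: rectangular pyramid
Base: 10 m x 8.5 m, Height h = 8 m
Formula: V = (1/3) * base_area * h
base_area = 10 * 8.5 = 85
base_area * h = 85 * 8 = 680
V = 680 / 3
V = 226.67
226.67 m^3


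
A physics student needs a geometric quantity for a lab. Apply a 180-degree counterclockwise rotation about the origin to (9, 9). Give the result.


Transformation: rotation about the origin
Original point: (9, 9)
Rule for 180 deg: (x, y) -> (-x, -y)
Apply: (9, 9) -> (-9, -9)
(-9, -9)


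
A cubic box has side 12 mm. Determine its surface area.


Shape: cube
Side s = 12 mm
A cube has 6 square faces.
Formula: SA = 6 * s^2
s^2 = 144
SA = 6 * 144
SA = 864
864 mm^2


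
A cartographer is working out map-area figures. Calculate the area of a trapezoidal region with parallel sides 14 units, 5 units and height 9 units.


Shape: trapezoid
Parallel sides a = 14 units, b = 5 units; Height h = 9 units
Formula: A = (a + b) * h / 2
a + b = 14 + 5 = 19
A = 19 * 9 / 2
A = 171 / 2
A = 85.5
85.5 units^2


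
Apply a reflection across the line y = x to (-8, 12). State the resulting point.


Transformation: reflection
Original point: (-8, 12)
Rule for reflection over y = x: (x, y) -> (y, x)
Apply: (-8, 12) -> (12, -8)
(12, -8)


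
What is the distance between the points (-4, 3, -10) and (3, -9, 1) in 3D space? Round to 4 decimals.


3D distance between two points
P1 = (-4, 3, -10), P2 = (3, -9, 1)
Formula: d = sqrt((x2-x1)^2 + (y2-y1)^2 + (z2-z1)^2)
dx = 3 - -4 = 7
dy = -9 - 3 = -12
dz = 1 - -10 = 11
dx^2 + dy^2 + dz^2 = 49 + 144 + 121 = 314
d = sqrt(314)
d = 17.72
17.72 units


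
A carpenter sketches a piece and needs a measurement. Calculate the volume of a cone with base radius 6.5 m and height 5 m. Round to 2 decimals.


Shape: cone
Radius r = 6.5 m, Height h = 5 m
Formula: V = (1/3) * pi * r^2 * h
r^2 = 42.25
pi * r^2 * h = pi * 42.25 * 5 = 211.25 * pi
V = 211.25 * pi / 3
V = 221.22
221.22 m^3


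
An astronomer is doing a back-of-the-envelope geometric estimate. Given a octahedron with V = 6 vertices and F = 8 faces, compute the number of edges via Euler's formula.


Polyhedron: octahedron
Euler's formula for convex polyhedra: V - E + F = 2
Given: V = 6 vertices and F = 8 faces
Solve for E:
E = V + F - 2 = 6 + 8 - 2 = 12
12 edges


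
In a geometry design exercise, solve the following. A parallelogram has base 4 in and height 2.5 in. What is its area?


Shape: parallelogram
Base b = 4 in, Height h = 2.5 in
Formula: A = b * h
A = 4 * 2.5
A = 10
10 in^2


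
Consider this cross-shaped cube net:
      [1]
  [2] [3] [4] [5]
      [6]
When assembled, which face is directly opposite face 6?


Net: cross layout. Take square 3 as the base (bottom).
Fold the four squares in the horizontal row up around 3: 2 -> left, 4 -> right, 5 wraps to the top.
Fold 1 and 6 up from 3: 1 -> back, 6 -> front.
Opposite pairs are therefore: (1, 6), (2, 4), (3, 5).
Face 6 is opposite face 1.
face 1


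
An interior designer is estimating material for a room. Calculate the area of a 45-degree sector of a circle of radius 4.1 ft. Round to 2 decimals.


Shape: circular sector
Radius r = 4.1 ft, Angle = 45 degrees
Formula: A = (angle/360) * pi * r^2
r^2 = 16.81
Fraction of circle = 45/360
A = (45/360) * pi * 16.81
A = 2.10125 * pi
A = 6.6
6.6 ft^2


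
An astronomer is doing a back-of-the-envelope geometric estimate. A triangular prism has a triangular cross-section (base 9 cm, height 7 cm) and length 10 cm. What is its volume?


Shape: triangular prism
Triangle base = 9 cm, triangle height = 7 cm, prism length L = 10 cm
Formula: V = (1/2 * b * h_tri) * L
Cross-section area = 0.5 * 9 * 7 = 31.5
V = 31.5 * 10
V = 315
315 cm^3


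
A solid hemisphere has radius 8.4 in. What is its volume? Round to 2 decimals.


Shape: hemisphere (half of a sphere)
Radius r = 8.4 in
Formula: V = (1/2) * (4/3) * pi * r^3 = (2/3) * pi * r^3
r^3 = 592.704
(2/3) * 592.704 = 395.136
V = 395.136 * pi
V = 1241.36
1241.36 in^3


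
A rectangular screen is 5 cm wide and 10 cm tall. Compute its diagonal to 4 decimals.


Shape: rectangle (diagonal via Pythagoras)
Sides: 5 cm and 10 cm
Formula: d = sqrt(l^2 + w^2)
l^2 = 25, w^2 = 100
l^2 + w^2 = 125
d = sqrt(125)
d = 11.1803
11.1803 cm


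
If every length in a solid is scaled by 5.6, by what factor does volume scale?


Linear scale factor k = 5.6
Rule: under a linear scaling by k, volumes scale by k^3.
k^3 = 5.6 * 5.6 * 5.6
k^3 = 31.36 * 5.6
k^3 = 175.616
Volume scales by a factor of 175.616.
175.616 (dimensionless)


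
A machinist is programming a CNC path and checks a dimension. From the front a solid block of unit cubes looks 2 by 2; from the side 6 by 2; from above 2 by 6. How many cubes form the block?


Orthographic views of a solid rectangular block:
Front view 2 x 2 -> length = 2, height = 2
Side view 6 x 2 -> width = 6, height = 2 (consistent)
Top view 2 x 6 -> confirms length = 2, width = 6
The block is 2 x 6 x 2.
Total unit cubes = 2 * 6 * 2 = 24
24 unit cubes


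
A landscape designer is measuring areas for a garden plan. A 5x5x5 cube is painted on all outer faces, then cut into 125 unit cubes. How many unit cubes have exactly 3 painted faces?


Large cube: 5 x 5 x 5, cut into unit cubes.
Cubes with 3 painted faces are at the corners. A cube always has 8 corners.
Count = 8
8 unit cubes


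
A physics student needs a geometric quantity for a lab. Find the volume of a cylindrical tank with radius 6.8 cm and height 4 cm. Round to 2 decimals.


Shape: cylinder
Radius r = 6.8 cm, Height h = 4 cm
Formula: V = pi * r^2 * h
r^2 = 46.24
V = pi * 46.24 * 4
V = 184.96 * pi
V = 581.07
581.07 cm^3


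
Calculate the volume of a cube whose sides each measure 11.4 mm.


Shape: cube
Side s = 11.4 mm
Formula: V = s^3
V = 11.4 * 11.4 * 11.4
V = 129.96 * 11.4
V = 1481.544
1481.544 mm^3


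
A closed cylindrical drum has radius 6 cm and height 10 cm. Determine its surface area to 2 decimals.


Shape: closed cylinder
Radius r = 6 cm, Height h = 10 cm
Formula: SA = 2*pi*r^2 + 2*pi*r*h = 2*pi*r*(r + h)
r + h = 16
2 * r * (r + h) = 2 * 6 * 16 = 192
SA = 192 * pi
SA = 603.19
603.19 cm^2


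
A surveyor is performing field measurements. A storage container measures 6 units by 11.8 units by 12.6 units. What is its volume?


Shape: rectangular prism
l = 6 units, w = 11.8 units, h = 12.6 units
Formula: V = l * w * h
V = 6 * 11.8 * 12.6
V = 70.8 * 12.6
V = 892.08
892.08 units^3


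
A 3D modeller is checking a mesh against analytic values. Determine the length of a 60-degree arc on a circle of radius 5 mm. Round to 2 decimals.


Shape: circular arc
Radius r = 5 mm, Angle = 60 degrees
Formula: L = (angle/360) * 2 * pi * r
2 * pi * r = 10 * pi
L = (60/360) * 10 * pi
L = 1.666667 * pi
L = 5.24
5.24 mm


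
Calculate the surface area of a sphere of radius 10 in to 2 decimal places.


Shape: sphere
Radius r = 10 in
Formula: SA = 4 * pi * r^2
r^2 = 100
SA = 4 * pi * 100
SA = 400 * pi
SA = 1256.64
1256.64 in^2


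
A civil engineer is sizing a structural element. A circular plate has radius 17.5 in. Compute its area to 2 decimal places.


Shape: circle
Radius r = 17.5 in
Formula: A = pi * r^2
r^2 = 17.5^2 = 306.25
A = pi * 306.25
A = 962.11
962.11 in^2


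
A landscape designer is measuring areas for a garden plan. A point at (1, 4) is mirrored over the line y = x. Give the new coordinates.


Transformation: reflection
Original point: (1, 4)
Rule for reflection over y = x: (x, y) -> (y, x)
Apply: (1, 4) -> (4, 1)
(4, 1)


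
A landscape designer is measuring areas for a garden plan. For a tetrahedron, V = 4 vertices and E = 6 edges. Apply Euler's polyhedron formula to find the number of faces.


Polyhedron: tetrahedron
Euler's formula for convex polyhedra: V - E + F = 2
Given: V = 4 vertices and E = 6 edges
Solve for F:
F = 2 + E - V = 2 + 6 - 4 = 4
4 faces


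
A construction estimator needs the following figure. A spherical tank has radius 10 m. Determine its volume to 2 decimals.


Shape: sphere
Radius r = 10 m
Formula: V = (4/3) * pi * r^3
r^3 = 1000
(4/3) * 1000 = 1333.333333
V = 1333.333333 * pi
V = 4188.79
4188.79 m^3


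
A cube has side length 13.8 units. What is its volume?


Shape: cube
Side s = 13.8 units
Formula: V = s^3
V = 13.8 * 13.8 * 13.8
V = 190.44 * 13.8
V = 2628.072
2628.072 units^3


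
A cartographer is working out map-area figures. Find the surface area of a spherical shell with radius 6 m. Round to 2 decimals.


Shape: sphere
Radius r = 6 m
Formula: SA = 4 * pi * r^2
r^2 = 36
SA = 4 * pi * 36
SA = 144 * pi
SA = 452.39
452.39 m^2


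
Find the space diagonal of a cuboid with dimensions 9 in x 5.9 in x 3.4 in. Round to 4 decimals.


Shape: rectangular box (space diagonal)
l = 9 in, w = 5.9 in, h = 3.4 in
Visualize: the diagonal of the base, then a right triangle with that diagonal and the height.
Formula: d = sqrt(l^2 + w^2 + h^2)
l^2 + w^2 + h^2 = 81 + 34.81 + 11.56 = 127.37
d = sqrt(127.37)
d = 11.2858
11.2858 in


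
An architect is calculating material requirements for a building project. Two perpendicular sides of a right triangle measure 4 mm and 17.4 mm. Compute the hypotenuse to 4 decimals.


Shape: right triangle
Legs a = 4 mm, b = 17.4 mm
Formula: c = sqrt(a^2 + b^2)
a^2 = 16, b^2 = 302.76
a^2 + b^2 = 318.76
c = sqrt(318.76)
c = 17.8539
17.8539 mm


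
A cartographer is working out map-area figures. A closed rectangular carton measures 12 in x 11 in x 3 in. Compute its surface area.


Shape: rectangular prism
l = 12 in, w = 11 in, h = 3 in
Formula: SA = 2(lw + lh + wh)
lw = 132, lh = 36, wh = 33
lw + lh + wh = 201
SA = 2 * 201
SA = 402
402 in^2


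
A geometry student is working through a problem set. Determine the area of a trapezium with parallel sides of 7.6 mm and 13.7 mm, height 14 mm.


Shape: trapezoid
Parallel sides a = 7.6 mm, b = 13.7 mm; Height h = 14 mm
Formula: A = (a + b) * h / 2
a + b = 7.6 + 13.7 = 21.3
A = 21.3 * 14 / 2
A = 298.2 / 2
A = 149.1
149.1 mm^2


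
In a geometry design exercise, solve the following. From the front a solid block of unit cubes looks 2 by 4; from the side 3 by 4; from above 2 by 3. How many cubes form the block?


Orthographic views of a solid rectangular block:
Front view 2 x 4 -> length = 2, height = 4
Side view 3 x 4 -> width = 3, height = 4 (consistent)
Top view 2 x 3 -> confirms length = 2, width = 3
The block is 2 x 3 x 4.
Total unit cubes = 2 * 3 * 4 = 24
24 unit cubes


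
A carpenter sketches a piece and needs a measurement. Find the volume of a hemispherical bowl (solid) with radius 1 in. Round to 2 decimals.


Shape: hemisphere (half of a sphere)
Radius r = 1 in
Formula: V = (1/2) * (4/3) * pi * r^3 = (2/3) * pi * r^3
r^3 = 1
(2/3) * 1 = 0.666667
V = 0.666667 * pi
V = 2.09
2.09 in^3


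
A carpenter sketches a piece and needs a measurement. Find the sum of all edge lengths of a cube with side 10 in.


Shape: cube
Side s = 10 in
A cube has 12 edges, all equal.
Formula: total edge length = 12 * s
Total = 12 * 10
Total = 120
120 in


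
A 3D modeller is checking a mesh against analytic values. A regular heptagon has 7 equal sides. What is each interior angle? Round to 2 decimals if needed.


Shape: regular heptagon (7 sides)
Formula: interior angle = (n - 2) * 180 / n
(n - 2) = 5
(n - 2) * 180 = 900
angle = 900 / 7
angle = 128.57
128.57 degrees


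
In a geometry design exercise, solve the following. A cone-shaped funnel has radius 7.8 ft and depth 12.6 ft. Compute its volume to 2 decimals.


Shape: cone
Radius r = 7.8 ft, Height h = 12.6 ft
Formula: V = (1/3) * pi * r^2 * h
r^2 = 60.84
pi * r^2 * h = pi * 60.84 * 12.6 = 766.584 * pi
V = 766.584 * pi / 3
V = 802.76
802.76 ft^3


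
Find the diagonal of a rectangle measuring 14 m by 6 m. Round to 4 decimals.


Shape: rectangle (diagonal via Pythagoras)
Sides: 14 m and 6 m
Formula: d = sqrt(l^2 + w^2)
l^2 = 196, w^2 = 36
l^2 + w^2 = 232
d = sqrt(232)
d = 15.2315
15.2315 m


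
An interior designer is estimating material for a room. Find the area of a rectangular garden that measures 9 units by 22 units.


Shape: rectangle
Length l = 9 units, Width w = 22 units
Formula: A = l * w
A = 9 * 22
A = 198
198 units^2


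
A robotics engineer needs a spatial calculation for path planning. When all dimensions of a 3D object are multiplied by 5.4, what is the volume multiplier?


Linear scale factor k = 5.4
Rule: under a linear scaling by k, volumes scale by k^3.
k^3 = 5.4 * 5.4 * 5.4
k^3 = 29.16 * 5.4
k^3 = 157.464
Volume scales by a factor of 157.464.
157.464 (dimensionless)


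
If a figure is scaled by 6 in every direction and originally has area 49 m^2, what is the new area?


Linear scale factor k = 6
Original area = 49 m^2
Rule: under a linear scaling by k, areas scale by k^2.
k^2 = 6^2 = 36
New area = 49 * 36
New area = 1764
1764 m^2


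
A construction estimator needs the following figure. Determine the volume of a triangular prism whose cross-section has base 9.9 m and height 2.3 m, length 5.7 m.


Shape: triangular prism
Triangle base = 9.9 m, triangle height = 2.3 m, prism length L = 5.7 m
Formula: V = (1/2 * b * h_tri) * L
Cross-section area = 0.5 * 9.9 * 2.3 = 11.385
V = 11.385 * 5.7
V = 64.8945
64.8945 m^3


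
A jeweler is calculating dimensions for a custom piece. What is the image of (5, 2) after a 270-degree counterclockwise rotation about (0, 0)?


Transformation: rotation about the origin
Original point: (5, 2)
Rule for 270 deg counterclockwise: (x, y) -> (y, -x)
Apply: (5, 2) -> (2, -5)
(2, -5)


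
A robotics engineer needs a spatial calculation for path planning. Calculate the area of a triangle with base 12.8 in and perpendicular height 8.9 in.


Shape: triangle
Base b = 12.8 in, Height h = 8.9 in
Formula: A = (1/2) * b * h
A = 0.5 * 12.8 * 8.9
A = 0.5 * 113.92
A = 56.96
56.96 in^2


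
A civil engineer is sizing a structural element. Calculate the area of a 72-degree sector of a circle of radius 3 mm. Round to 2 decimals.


Shape: circular sector
Radius r = 3 mm, Angle = 72 degrees
Formula: A = (angle/360) * pi * r^2
r^2 = 9
Fraction of circle = 72/360
A = (72/360) * pi * 9
A = 1.8 * pi
A = 5.65
5.65 mm^2


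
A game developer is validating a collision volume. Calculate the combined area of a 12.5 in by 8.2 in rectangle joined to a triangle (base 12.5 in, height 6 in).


Composite shape: rectangle + triangle
Rectangle area = 12.5 * 8.2 = 102.5
Triangle area = 0.5 * 12.5 * 6 = 37.5
Total = 102.5 + 37.5
Total = 140
140 in^2


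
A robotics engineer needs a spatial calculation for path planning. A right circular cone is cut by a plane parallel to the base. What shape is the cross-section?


Solid: right circular cone
Cutting plane: parallel to the base
Visualize the intersection of the plane with the solid's surface.
The boundary of the cut region is a circle.
circle


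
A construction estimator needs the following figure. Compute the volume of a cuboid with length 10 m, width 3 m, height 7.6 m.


Shape: rectangular prism
l = 10 m, w = 3 m, h = 7.6 m
Formula: V = l * w * h
V = 10 * 3 * 7.6
V = 30 * 7.6
V = 228
228 m^3


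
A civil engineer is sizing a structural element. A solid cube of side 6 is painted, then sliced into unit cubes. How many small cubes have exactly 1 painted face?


Large cube: 6 x 6 x 6, cut into unit cubes.
n = 6, so n - 2 = 4
Cubes with 1 painted face lie in the interior of each face.
A cube has 6 faces; each contributes (n - 2)^2 = 16 such cubes.
Count = 6 * 16 = 96
96 unit cubes


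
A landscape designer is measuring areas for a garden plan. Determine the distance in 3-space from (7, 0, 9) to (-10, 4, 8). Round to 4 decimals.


3D distance between two points
P1 = (7, 0, 9), P2 = (-10, 4, 8)
Formula: d = sqrt((x2-x1)^2 + (y2-y1)^2 + (z2-z1)^2)
dx = -10 - 7 = -17
dy = 4 - 0 = 4
dz = 8 - 9 = -1
dx^2 + dy^2 + dz^2 = 289 + 16 + 1 = 306
d = sqrt(306)
d = 17.4929
17.4929 units


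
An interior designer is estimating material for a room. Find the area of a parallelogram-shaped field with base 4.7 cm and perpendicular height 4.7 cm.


Shape: parallelogram
Base b = 4.7 cm, Height h = 4.7 cm
Formula: A = b * h
A = 4.7 * 4.7
A = 22.09
22.09 cm^2


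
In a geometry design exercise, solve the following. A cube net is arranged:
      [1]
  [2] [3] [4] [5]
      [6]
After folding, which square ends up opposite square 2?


Net: cross layout. Take square 3 as the base (bottom).
Fold the four squares in the horizontal row up around 3: 2 -> left, 4 -> right, 5 wraps to the top.
Fold 1 and 6 up from 3: 1 -> back, 6 -> front.
Opposite pairs are therefore: (1, 6), (2, 4), (3, 5).
Face 2 is opposite face 4.
face 4


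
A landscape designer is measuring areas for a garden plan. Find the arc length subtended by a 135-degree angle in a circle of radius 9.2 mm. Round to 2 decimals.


Shape: circular arc
Radius r = 9.2 mm, Angle = 135 degrees
Formula: L = (angle/360) * 2 * pi * r
2 * pi * r = 18.4 * pi
L = (135/360) * 18.4 * pi
L = 6.9 * pi
L = 21.68
21.68 mm


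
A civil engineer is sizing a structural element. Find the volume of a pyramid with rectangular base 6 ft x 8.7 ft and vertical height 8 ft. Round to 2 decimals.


Shape: rectangular pyramid
Base: 6 ft x 8.7 ft, Height h = 8 ft
Formula: V = (1/3) * base_area * h
base_area = 6 * 8.7 = 52.2
base_area * h = 52.2 * 8 = 417.6
V = 417.6 / 3
V = 139.2
139.2 ft^3


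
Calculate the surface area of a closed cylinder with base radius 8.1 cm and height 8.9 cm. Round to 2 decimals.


Shape: closed cylinder
Radius r = 8.1 cm, Height h = 8.9 cm
Formula: SA = 2*pi*r^2 + 2*pi*r*h = 2*pi*r*(r + h)
r + h = 17
2 * r * (r + h) = 2 * 8.1 * 17 = 275.4
SA = 275.4 * pi
SA = 865.19
865.19 cm^2


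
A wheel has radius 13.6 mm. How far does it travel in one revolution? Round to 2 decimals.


Shape: circle
Radius r = 13.6 mm
Formula: C = 2 * pi * r
C = 2 * pi * 13.6
C = 27.2 * pi
C = 85.45
85.45 mm


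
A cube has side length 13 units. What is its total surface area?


Shape: cube
Side s = 13 units
A cube has 6 square faces.
Formula: SA = 6 * s^2
s^2 = 169
SA = 6 * 169
SA = 1014
1014 units^2
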